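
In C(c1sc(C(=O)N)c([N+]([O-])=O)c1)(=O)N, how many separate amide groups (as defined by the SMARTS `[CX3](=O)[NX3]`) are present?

[CX3](=O)[NX3] is the SMARTS for an amide: a carbonyl carbon bonded to a trivalent nitrogen.
The molecule carries 2 separate instances of a primary amide (-C(=O)NH2) meeting every constraint; each maps to a distinct set of atoms, giving 2 matches.

2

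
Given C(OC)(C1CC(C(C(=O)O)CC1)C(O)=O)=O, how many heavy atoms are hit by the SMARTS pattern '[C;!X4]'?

The query [C;!X4] means: aliphatic carbon that does not have four total connections.
Check the 16 heavy atoms by environment: 7× C (X4) → no; 3× C (X3) → match; 3× O (X1) → no; 3× O (X2) → no.
That gives 3 matching atoms.

3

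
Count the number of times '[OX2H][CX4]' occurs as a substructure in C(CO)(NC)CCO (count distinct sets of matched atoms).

2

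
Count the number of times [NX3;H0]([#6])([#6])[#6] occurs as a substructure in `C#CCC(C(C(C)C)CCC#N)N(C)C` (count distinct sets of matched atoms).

[NX3;H0]([#6])([#6])[#6] is the SMARTS for a tertiary amine: a trivalent nitrogen with no H, bonded to three carbons.
Exactly one fragment in the molecule meets all constraints, giving 1 match.

1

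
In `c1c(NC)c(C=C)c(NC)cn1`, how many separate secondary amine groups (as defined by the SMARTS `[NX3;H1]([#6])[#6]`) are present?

2

[NX3;H1]([#6])[#6] is the SMARTS for a secondary amine: a trivalent nitrogen with one H, bonded to two carbons.
The molecule carries 2 separate instances of an N-methylamino group (-NHCH3) meeting every constraint; each maps to a distinct set of atoms, giving 2 matches.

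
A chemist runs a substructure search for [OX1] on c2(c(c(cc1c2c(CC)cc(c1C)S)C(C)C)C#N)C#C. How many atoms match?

The query [OX1] means: aliphatic oxygen with one total connection — typically a carbonyl =O or an oxide.
Check the 21 heavy atoms by environment: 10× c (aromatic, X3) → no; 6× C (X4) → no; 1× S (X2) → no; 3× C (X2) → no; 1× N (X1) → no.
No environment satisfies the query, so 0 matching atoms.

0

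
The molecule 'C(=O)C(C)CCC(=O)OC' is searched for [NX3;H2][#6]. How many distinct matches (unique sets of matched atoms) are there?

0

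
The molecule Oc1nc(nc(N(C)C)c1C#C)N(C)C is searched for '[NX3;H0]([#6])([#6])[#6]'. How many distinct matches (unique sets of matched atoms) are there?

2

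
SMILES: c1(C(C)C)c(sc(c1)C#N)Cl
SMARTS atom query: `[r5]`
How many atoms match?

5

The query [r5] means: r5 matches atoms in a five-membered ring.
Check the 11 heavy atoms by environment: 1× s (aromatic, in 5-ring) → match; 4× c (aromatic, in 5-ring) → match; 4× C (acyclic) → no; 1× N (acyclic) → no; 1× Cl (acyclic) → no.
Summing the matching environments: 1 + 4 = 5 matching atoms.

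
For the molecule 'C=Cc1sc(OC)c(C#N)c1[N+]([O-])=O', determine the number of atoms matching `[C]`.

4

The query [C] means: uppercase C matches aliphatic (non-aromatic) carbon only.
Check the 14 heavy atoms by environment: 1× s (aromatic) → no; 4× c (aromatic) → no; 2× O → no; 4× C → match; 1× N (charge +1) → no; 1× O (charge -1) → no; 1× N → no.
That gives 4 matching atoms.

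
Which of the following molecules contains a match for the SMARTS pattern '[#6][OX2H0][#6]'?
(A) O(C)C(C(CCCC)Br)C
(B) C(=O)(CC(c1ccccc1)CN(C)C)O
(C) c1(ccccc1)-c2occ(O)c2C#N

[#6][OX2H0][#6] describes an aliphatic oxygen bridging two carbons with no H on the oxygen (an ether).
(A) contains a methoxy ether (-OCH3), which satisfies every atom and bond constraint.
(B) has a carboxylic acid group (-C(=O)OH) but the -OH oxygen has H1; the =O is OX1, not OX2.
(C) has a hydroxyl group (-OH) but the oxygen has H1, not H0 bridging two carbons.
So the answer is (A).

A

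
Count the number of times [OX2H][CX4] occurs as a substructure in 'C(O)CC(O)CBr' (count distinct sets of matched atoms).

[OX2H][CX4] is the SMARTS for an aliphatic alcohol: a hydroxyl oxygen bound to an sp3 (X4) carbon.
The molecule carries 2 separate instances of a hydroxyl group (-OH) meeting every constraint; each maps to a distinct set of atoms, giving 2 matches.

2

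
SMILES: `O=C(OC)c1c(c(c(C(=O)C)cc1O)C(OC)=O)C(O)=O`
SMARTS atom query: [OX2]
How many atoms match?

4

The query [OX2] means: aliphatic oxygen with two total connections — ether, hydroxyl, or ester single-bond O.
Check the 21 heavy atoms by environment: 6× c (aromatic, X3) → no; 4× C (X3) → no; 4× O (X1) → no; 4× O (X2) → match; 3× C (X4) → no.
That gives 4 matching atoms.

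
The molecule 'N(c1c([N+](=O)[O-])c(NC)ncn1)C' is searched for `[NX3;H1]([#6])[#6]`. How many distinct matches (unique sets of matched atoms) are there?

[NX3;H1]([#6])[#6] is the SMARTS for a secondary amine: a trivalent nitrogen with one H, bonded to two carbons.
The molecule carries 2 separate instances of an N-methylamino group (-NHCH3) meeting every constraint; each maps to a distinct set of atoms, giving 2 matches.

2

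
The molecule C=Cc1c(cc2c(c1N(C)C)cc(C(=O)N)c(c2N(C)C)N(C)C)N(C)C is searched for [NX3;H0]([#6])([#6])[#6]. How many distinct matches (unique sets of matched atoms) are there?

4

[NX3;H0]([#6])([#6])[#6] is the SMARTS for a tertiary amine: a trivalent nitrogen with no H, bonded to three carbons.
The molecule carries 4 separate instances of a dimethylamino group (-N(CH3)2) meeting every constraint; each maps to a distinct set of atoms, giving 4 matches.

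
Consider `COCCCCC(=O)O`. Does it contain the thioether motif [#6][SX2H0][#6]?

No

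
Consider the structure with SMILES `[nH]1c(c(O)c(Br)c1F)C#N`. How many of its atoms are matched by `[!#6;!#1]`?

5

The query [!#6;!#1] means: not carbon and not hydrogen — any heteroatom.
Check the 10 heavy atoms by environment: 1× n (aromatic) → match; 4× c (aromatic) → no; 1× O → match; 1× Br → match; 1× F → match; 1× C → no; 1× N → match.
Summing the matching environments: 1 + 1 + 1 + 1 + 1 = 5 matching atoms.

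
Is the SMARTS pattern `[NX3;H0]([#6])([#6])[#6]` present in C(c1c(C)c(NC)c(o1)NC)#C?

No

The pattern [NX3;H0]([#6])([#6])[#6] describes a trivalent nitrogen with no H, bonded to three carbons — a tertiary amine.
The closest candidate here is an N-methylamino group (-NHCH3), but the nitrogen still has one H (H1), not H0. No other fragment satisfies the full query, so there is no match.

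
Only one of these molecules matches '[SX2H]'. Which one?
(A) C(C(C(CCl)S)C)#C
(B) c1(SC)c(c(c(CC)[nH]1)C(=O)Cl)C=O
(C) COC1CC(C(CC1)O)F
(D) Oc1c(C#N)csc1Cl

[SX2H] describes an aliphatic sulfur with two connections, one being H (a thiol).
(A) contains a thiol (-SH), which satisfies every atom and bond constraint.
(B) has a methylthio ether (-SCH3) but the sulfur has H0 (bonded to two carbons), not H1.
(C) has a hydroxyl group (-OH) but it is an -OH, not an -SH.
(D) has a hydroxyl group (-OH) but it is an -OH, not an -SH.
So the answer is (A).

A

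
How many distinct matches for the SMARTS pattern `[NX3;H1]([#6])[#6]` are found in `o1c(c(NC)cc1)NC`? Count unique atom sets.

[NX3;H1]([#6])[#6] is the SMARTS for a secondary amine: a trivalent nitrogen with one H, bonded to two carbons.
The molecule carries 2 separate instances of an N-methylamino group (-NHCH3) meeting every constraint; each maps to a distinct set of atoms, giving 2 matches.

2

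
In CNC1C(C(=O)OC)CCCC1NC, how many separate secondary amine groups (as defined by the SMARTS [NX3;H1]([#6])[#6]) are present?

2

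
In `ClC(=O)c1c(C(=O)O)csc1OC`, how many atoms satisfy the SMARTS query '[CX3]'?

2

The query [CX3] means: C with X3: aliphatic carbon with exactly 3 total connections.
Check the 13 heavy atoms by environment: 1× s (aromatic, X2) → no; 4× c (aromatic, X3) → no; 2× O (X2) → no; 1× C (X4) → no; 2× C (X3) → match; 2× O (X1) → no; 1× Cl (X1) → no.
That gives 2 matching atoms.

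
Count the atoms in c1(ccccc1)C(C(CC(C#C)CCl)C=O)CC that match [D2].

The query [D2] means: atom with exactly two heavy-atom neighbours.
Check the 18 heavy atoms by environment: 5× C (D2) → match; 3× C (D3) → no; 2× C (D1) → no; 1× Cl (D1) → no; 1× c (aromatic, D3) → no; 5× c (aromatic, D2) → match; 1× O (D1) → no.
Summing the matching environments: 5 + 5 = 10 matching atoms.

10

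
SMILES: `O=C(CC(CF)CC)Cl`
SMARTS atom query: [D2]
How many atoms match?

The query [D2] means: atom with exactly two heavy-atom neighbours.
Check the 9 heavy atoms by environment: 3× C (D2) → match; 2× C (D3) → no; 1× C (D1) → no; 1× O (D1) → no; 1× Cl (D1) → no; 1× F (D1) → no.
That gives 3 matching atoms.

3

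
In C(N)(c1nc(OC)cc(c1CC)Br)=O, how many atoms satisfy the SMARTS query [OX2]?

Check the 14 heavy atoms by environment: 1× n (aromatic, X2) → no; 5× c (aromatic, X3) → no; 1× C (X3) → no; 1× O (X1) → no; 1× N (X3) → no; 1× Br (X1) → no; 1× O (X2) → match; 3× C (X4) → no.
That gives 1 matching atom.

1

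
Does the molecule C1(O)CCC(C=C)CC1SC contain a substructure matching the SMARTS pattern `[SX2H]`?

The pattern [SX2H] describes an aliphatic sulfur with two connections, one being H — a thiol.
The closest candidate here is a hydroxyl group (-OH), but it is an -OH, not an -SH. No other fragment satisfies the full query, so there is no match.

No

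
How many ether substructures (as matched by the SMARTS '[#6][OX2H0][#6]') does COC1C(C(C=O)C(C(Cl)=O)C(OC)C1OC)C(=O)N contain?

3

[#6][OX2H0][#6] is the SMARTS for an ether: an aliphatic oxygen bridging two carbons with no H on the oxygen.
The molecule carries 3 separate instances of a methoxy ether (-OCH3) meeting every constraint; each maps to a distinct set of atoms, giving 3 matches.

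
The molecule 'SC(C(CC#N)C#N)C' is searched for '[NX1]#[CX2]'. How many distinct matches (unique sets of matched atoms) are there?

2

[NX1]#[CX2] is the SMARTS for a nitrile: a nitrogen triple-bonded to a two-connected carbon.
The molecule carries 2 separate instances of a nitrile (-C#N) meeting every constraint; each maps to a distinct set of atoms, giving 2 matches.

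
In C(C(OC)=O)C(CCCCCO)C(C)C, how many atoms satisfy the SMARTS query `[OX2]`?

2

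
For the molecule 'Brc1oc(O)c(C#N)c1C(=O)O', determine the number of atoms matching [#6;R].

The query [#6;R] means: carbon that is part of a ring.
Check the 12 heavy atoms by environment: 1× o (aromatic, in 5-ring) → no; 4× c (aromatic, in 5-ring) → match; 2× C (acyclic) → no; 3× O (acyclic) → no; 1× N (acyclic) → no; 1× Br (acyclic) → no.
That gives 4 matching atoms.

4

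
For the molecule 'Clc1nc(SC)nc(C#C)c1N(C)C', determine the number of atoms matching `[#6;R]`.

The query [#6;R] means: carbon that is part of a ring.
Check the 14 heavy atoms by environment: 2× n (aromatic, in 6-ring) → no; 4× c (aromatic, in 6-ring) → match; 1× S (acyclic) → no; 5× C (acyclic) → no; 1× Cl (acyclic) → no; 1× N (acyclic) → no.
That gives 4 matching atoms.

4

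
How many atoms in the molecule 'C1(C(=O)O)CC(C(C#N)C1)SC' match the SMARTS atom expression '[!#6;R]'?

Check the 12 heavy atoms by environment: 5× C (in 5-ring) → no; 3× C (acyclic) → no; 1× N (acyclic) → no; 1× S (acyclic) → no; 2× O (acyclic) → no.
No environment satisfies the query, so 0 matching atoms.

0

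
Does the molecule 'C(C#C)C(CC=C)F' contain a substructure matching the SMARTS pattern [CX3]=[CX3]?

Yes

The pattern [CX3]=[CX3] describes a non-aromatic C=C double bond between two sp2 carbons — an alkene.
The molecule carries a vinyl group (-CH=CH2), whose atoms satisfy every constraint of the query, so the pattern matches.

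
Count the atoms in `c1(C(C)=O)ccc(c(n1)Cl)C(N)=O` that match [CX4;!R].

1

The query [CX4;!R] means: aliphatic carbon with four total connections, not in a ring.
Check the 13 heavy atoms by environment: 1× n (aromatic, X2, in 6-ring) → no; 5× c (aromatic, X3, in 6-ring) → no; 2× C (X3, acyclic) → no; 2× O (X1, acyclic) → no; 1× N (X3, acyclic) → no; 1× C (X4, acyclic) → match; 1× Cl (X1, acyclic) → no.
That gives 1 matching atom.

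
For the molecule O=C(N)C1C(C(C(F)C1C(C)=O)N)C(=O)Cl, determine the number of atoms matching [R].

5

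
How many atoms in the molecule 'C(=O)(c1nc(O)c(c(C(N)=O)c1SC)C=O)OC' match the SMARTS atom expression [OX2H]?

The query [OX2H] means: aliphatic oxygen with two connections, one of which is H — an -OH oxygen.
Check the 18 heavy atoms by environment: 1× n (aromatic, H0, X2) → no; 5× c (aromatic, H0, X3) → no; 2× C (H0, X3) → no; 3× O (H0, X1) → no; 1× N (H2, X3) → no; 1× O (H1, X2) → match; 1× S (H0, X2) → no; 2× C (H3, X4) → no; 1× C (H1, X3) → no; 1× O (H0, X2) → no.
That gives 1 matching atom.

1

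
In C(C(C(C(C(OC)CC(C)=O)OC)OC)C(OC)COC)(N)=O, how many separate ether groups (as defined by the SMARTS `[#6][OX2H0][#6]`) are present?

5

[#6][OX2H0][#6] is the SMARTS for an ether: an aliphatic oxygen bridging two carbons with no H on the oxygen.
The molecule carries 5 separate instances of a methoxy ether (-OCH3) meeting every constraint; each maps to a distinct set of atoms, giving 5 matches.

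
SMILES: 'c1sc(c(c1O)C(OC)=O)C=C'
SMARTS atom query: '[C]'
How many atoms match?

4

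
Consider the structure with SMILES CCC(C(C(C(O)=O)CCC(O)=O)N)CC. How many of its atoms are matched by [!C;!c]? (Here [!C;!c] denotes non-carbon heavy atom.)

5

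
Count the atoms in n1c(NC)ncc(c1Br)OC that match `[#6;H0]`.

The query [#6;H0] means: any carbon with no attached hydrogen.
Check the 11 heavy atoms by environment: 2× n (aromatic, H0) → no; 3× c (aromatic, H0) → match; 1× c (aromatic, H1) → no; 1× Br (H0) → no; 1× N (H1) → no; 2× C (H3) → no; 1× O (H0) → no.
That gives 3 matching atoms.

3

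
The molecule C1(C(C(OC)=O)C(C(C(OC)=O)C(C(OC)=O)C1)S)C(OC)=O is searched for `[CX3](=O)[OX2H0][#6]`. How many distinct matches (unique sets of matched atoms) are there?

[CX3](=O)[OX2H0][#6] is the SMARTS for an ester: a carbonyl carbon bonded to an oxygen that is itself bonded to carbon (no H on that O).
The molecule carries 4 separate instances of a methyl-ester group (-C(=O)OCH3) meeting every constraint; each maps to a distinct set of atoms, giving 4 matches.

4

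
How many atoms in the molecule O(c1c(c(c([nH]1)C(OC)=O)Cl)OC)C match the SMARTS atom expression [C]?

Check the 14 heavy atoms by environment: 1× n (aromatic) → no; 4× c (aromatic) → no; 4× O → no; 4× C → match; 1× Cl → no.
That gives 4 matching atoms.

4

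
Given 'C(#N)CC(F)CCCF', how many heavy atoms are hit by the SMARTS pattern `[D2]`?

The query [D2] means: atom with exactly two heavy-atom neighbours.
Check the 9 heavy atoms by environment: 5× C (D2) → match; 1× C (D3) → no; 2× F (D1) → no; 1× N (D1) → no.
That gives 5 matching atoms.

5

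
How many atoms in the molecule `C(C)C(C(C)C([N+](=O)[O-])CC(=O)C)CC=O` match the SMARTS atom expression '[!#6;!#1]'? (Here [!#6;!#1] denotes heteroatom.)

Check the 16 heavy atoms by environment: 11× C → no; 3× O → match; 1× N (charge +1) → match; 1× O (charge -1) → match.
Summing the matching environments: 3 + 1 + 1 = 5 matching atoms.

5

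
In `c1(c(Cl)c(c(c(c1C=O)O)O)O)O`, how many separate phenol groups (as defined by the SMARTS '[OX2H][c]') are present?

[OX2H][c] is the SMARTS for a phenol: a hydroxyl oxygen attached to an aromatic carbon.
The molecule carries 4 separate instances of a hydroxyl group (-OH) meeting every constraint; each maps to a distinct set of atoms, giving 4 matches.

4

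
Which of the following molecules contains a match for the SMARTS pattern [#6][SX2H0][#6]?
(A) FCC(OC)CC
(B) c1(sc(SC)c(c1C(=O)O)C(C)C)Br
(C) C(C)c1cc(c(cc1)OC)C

B

[#6][SX2H0][#6] describes an aliphatic sulfur bridging two carbons with no H on the sulfur (a thioether).
(A) has a methoxy ether (-OCH3) but the bridging atom is O, not S.
(B) contains a methylthio ether (-SCH3), which satisfies every atom and bond constraint.
(C) has a methoxy ether (-OCH3) but the bridging atom is O, not S.
So the answer is (B).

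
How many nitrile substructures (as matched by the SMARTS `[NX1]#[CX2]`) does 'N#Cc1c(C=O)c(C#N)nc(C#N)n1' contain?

3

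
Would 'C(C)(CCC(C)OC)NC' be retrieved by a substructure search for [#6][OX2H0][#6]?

Yes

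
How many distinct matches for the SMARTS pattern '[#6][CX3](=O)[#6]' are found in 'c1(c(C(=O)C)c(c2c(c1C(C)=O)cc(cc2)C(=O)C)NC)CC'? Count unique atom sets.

3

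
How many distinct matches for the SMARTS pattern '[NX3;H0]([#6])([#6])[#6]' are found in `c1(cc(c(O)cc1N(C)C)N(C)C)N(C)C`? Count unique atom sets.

3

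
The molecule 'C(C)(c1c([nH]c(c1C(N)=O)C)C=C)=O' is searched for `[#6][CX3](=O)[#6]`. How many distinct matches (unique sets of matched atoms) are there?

1

[#6][CX3](=O)[#6] is the SMARTS for a ketone: a carbonyl carbon (no H) flanked by two carbons.
Exactly one fragment in the molecule meets all constraints, giving 1 match.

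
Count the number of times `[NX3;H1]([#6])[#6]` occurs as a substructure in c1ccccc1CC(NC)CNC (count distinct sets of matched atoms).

[NX3;H1]([#6])[#6] is the SMARTS for a secondary amine: a trivalent nitrogen with one H, bonded to two carbons.
The molecule carries 2 separate instances of an N-methylamino group (-NHCH3) meeting every constraint; each maps to a distinct set of atoms, giving 2 matches.

2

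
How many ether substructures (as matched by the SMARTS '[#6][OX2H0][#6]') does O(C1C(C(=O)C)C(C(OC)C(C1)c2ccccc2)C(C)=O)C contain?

[#6][OX2H0][#6] is the SMARTS for an ether: an aliphatic oxygen bridging two carbons with no H on the oxygen.
The molecule carries 2 separate instances of a methoxy ether (-OCH3) meeting every constraint; each maps to a distinct set of atoms, giving 2 matches.

2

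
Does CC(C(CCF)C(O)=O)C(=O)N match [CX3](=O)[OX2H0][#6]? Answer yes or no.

The pattern [CX3](=O)[OX2H0][#6] describes a carbonyl carbon bonded to an oxygen that is itself bonded to carbon (no H on that O) — an ester.
The closest candidate here is a carboxylic acid group (-C(=O)OH), but the singly-bonded O carries H (OX2H1, not H0). No other fragment satisfies the full query, so there is no match.

No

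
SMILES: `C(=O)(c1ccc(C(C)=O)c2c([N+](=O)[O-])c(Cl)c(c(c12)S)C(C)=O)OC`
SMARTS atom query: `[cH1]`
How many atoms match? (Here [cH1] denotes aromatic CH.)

2

Check the 25 heavy atoms by environment: 8× c (aromatic, H0) → no; 2× c (aromatic, H1) → match; 1× Cl (H0) → no; 3× C (H0) → no; 5× O (H0) → no; 3× C (H3) → no; 1× S (H1) → no; 1× N (charge +1, H0) → no; 1× O (charge -1, H0) → no.
That gives 2 matching atoms.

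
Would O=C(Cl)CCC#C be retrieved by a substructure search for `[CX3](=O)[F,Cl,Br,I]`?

Yes

The pattern [CX3](=O)[F,Cl,Br,I] describes a carbonyl carbon bonded to a halogen — an acyl halide.
The molecule carries an acyl chloride (-C(=O)Cl), whose atoms satisfy every constraint of the query, so the pattern matches.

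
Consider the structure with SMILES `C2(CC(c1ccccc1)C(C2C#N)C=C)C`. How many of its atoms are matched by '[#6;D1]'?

The query [#6;D1] means: carbon bonded to exactly one heavy atom.
Check the 16 heavy atoms by environment: 4× C (D3) → no; 3× C (D2) → no; 1× c (aromatic, D3) → no; 5× c (aromatic, D2) → no; 1× N (D1) → no; 2× C (D1) → match.
That gives 2 matching atoms.

2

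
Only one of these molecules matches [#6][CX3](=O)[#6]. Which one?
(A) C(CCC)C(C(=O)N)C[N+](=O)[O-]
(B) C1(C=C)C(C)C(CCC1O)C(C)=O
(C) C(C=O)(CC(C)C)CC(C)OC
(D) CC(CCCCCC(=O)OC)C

B

[#6][CX3](=O)[#6] describes a carbonyl carbon (no H) flanked by two carbons (a ketone).
(A) has a primary amide (-C(=O)NH2) but one neighbour of the carbonyl carbon is N, not C.
(B) contains an acetyl/ketone group (-C(=O)CH3), which satisfies every atom and bond constraint.
(C) has an aldehyde (-CHO) but the carbonyl carbon has H1, so it is not flanked by two carbons.
(D) has a methyl-ester group (-C(=O)OCH3) but one neighbour of the carbonyl carbon is O, not C.
So the answer is (B).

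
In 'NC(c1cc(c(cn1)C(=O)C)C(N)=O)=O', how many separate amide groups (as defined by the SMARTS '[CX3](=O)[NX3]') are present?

2

[CX3](=O)[NX3] is the SMARTS for an amide: a carbonyl carbon bonded to a trivalent nitrogen.
The molecule carries 2 separate instances of a primary amide (-C(=O)NH2) meeting every constraint; each maps to a distinct set of atoms, giving 2 matches.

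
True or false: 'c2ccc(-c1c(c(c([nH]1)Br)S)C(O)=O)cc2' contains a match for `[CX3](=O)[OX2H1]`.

True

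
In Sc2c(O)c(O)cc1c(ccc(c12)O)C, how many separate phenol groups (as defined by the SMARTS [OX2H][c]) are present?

[OX2H][c] is the SMARTS for a phenol: a hydroxyl oxygen attached to an aromatic carbon.
The molecule carries 3 separate instances of a hydroxyl group (-OH) meeting every constraint; each maps to a distinct set of atoms, giving 3 matches.

3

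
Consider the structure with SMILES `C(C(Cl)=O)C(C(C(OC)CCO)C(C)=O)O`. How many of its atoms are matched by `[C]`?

The query [C] means: uppercase C matches aliphatic (non-aromatic) carbon only.
Check the 16 heavy atoms by environment: 10× C → match; 5× O → no; 1× Cl → no.
That gives 10 matching atoms.

10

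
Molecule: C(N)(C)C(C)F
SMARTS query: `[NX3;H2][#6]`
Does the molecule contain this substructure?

The pattern [NX3;H2][#6] describes a trivalent nitrogen with two H attached to carbon — a primary amine.
The molecule carries a primary amino group (-NH2), whose atoms satisfy every constraint of the query, so the pattern matches.

Yes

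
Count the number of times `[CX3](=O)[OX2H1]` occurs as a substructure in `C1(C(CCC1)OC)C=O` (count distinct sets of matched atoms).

0

[CX3](=O)[OX2H1] is the SMARTS for a carboxylic acid: an sp2 carbon double-bonded to O and single-bonded to an -OH oxygen.
The molecule has an aldehyde (-CHO), but there is no singly-bonded oxygen on the carbonyl carbon; nothing else fits, so there are 0 matches.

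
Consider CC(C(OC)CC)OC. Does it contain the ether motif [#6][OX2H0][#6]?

Yes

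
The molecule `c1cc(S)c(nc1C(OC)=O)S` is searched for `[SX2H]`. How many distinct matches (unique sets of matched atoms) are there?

2

[SX2H] is the SMARTS for a thiol: an aliphatic sulfur with two connections, one being H.
The molecule carries 2 separate instances of a thiol (-SH) meeting every constraint; each maps to a distinct set of atoms, giving 2 matches.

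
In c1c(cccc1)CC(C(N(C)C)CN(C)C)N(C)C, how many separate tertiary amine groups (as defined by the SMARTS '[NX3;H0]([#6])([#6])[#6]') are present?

3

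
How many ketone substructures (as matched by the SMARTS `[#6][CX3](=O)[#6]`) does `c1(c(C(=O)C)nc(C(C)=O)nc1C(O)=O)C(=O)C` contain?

3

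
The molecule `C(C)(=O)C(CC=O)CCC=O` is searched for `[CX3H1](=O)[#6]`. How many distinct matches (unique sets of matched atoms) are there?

[CX3H1](=O)[#6] is the SMARTS for an aldehyde: an sp2 carbon with one H, double-bonded to O and single-bonded to carbon.
The molecule carries 2 separate instances of an aldehyde (-CHO) meeting every constraint; each maps to a distinct set of atoms, giving 2 matches.

2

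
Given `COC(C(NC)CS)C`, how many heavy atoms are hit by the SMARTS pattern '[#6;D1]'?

3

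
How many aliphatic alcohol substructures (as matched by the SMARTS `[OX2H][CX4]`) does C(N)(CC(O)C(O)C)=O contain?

[OX2H][CX4] is the SMARTS for an aliphatic alcohol: a hydroxyl oxygen bound to an sp3 (X4) carbon.
The molecule carries 2 separate instances of a hydroxyl group (-OH) meeting every constraint; each maps to a distinct set of atoms, giving 2 matches.

2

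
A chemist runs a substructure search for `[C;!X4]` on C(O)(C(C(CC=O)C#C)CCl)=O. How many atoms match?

4

The query [C;!X4] means: aliphatic carbon that does not have four total connections.
Check the 12 heavy atoms by environment: 4× C (X4) → no; 2× C (X3) → match; 2× O (X1) → no; 1× Cl (X1) → no; 2× C (X2) → match; 1× O (X2) → no.
Summing the matching environments: 2 + 2 = 4 matching atoms.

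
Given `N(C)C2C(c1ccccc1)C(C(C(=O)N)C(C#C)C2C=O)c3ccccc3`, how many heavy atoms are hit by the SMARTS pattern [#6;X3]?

14

The query [#6;X3] means: any carbon (aromatic or not) with three total connections.
Check the 27 heavy atoms by environment: 7× C (X4) → no; 12× c (aromatic, X3) → match; 2× C (X3) → match; 2× O (X1) → no; 2× N (X3) → no; 2× C (X2) → no.
Summing the matching environments: 12 + 2 = 14 matching atoms.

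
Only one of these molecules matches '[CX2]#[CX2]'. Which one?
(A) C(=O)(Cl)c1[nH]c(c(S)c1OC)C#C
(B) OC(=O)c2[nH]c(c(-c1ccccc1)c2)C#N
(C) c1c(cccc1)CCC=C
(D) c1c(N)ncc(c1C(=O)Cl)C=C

A

[CX2]#[CX2] describes a carbon-carbon triple bond (an alkyne).
(A) contains an ethynyl group (-C#CH), which satisfies every atom and bond constraint.
(B) has a nitrile (-C#N) but the triple bond is C#N, not C#C.
(C) has a vinyl group (-CH=CH2) but the C=C is a double bond; both carbons are CX3, not CX2.
(D) has a vinyl group (-CH=CH2) but the C=C is a double bond; both carbons are CX3, not CX2.
So the answer is (A).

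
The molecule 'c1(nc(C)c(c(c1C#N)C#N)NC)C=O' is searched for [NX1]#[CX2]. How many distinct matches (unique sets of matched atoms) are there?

2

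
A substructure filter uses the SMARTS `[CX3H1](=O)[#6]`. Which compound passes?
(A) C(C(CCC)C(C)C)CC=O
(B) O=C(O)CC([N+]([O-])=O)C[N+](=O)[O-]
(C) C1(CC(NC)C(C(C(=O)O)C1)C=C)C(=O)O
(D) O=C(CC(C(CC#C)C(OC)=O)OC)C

[CX3H1](=O)[#6] describes an sp2 carbon with one H, double-bonded to O and single-bonded to carbon (an aldehyde).
(A) contains an aldehyde (-CHO), which satisfies every atom and bond constraint.
(B) has a carboxylic acid group (-C(=O)OH) but the carbonyl carbon has H0 and is bonded to O, not H1.
(C) has a carboxylic acid group (-C(=O)OH) but the carbonyl carbon has H0 and is bonded to O, not H1.
(D) has an acetyl/ketone group (-C(=O)CH3) but the carbonyl carbon has H0 (two carbon neighbours), not H1.
So the answer is (A).

A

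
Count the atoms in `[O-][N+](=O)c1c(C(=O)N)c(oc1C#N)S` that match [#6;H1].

0

The query [#6;H1] means: any carbon bearing exactly one hydrogen.
Check the 14 heavy atoms by environment: 1× o (aromatic, H0) → no; 4× c (aromatic, H0) → no; 1× N (charge +1, H0) → no; 1× O (charge -1, H0) → no; 2× O (H0) → no; 2× C (H0) → no; 1× N (H2) → no; 1× S (H1) → no; 1× N (H0) → no.
No environment satisfies the query, so 0 matching atoms.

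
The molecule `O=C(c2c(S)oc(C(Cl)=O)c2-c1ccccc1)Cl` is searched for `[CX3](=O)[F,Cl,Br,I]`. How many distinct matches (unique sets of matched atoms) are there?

[CX3](=O)[F,Cl,Br,I] is the SMARTS for an acyl halide: a carbonyl carbon bonded to a halogen.
The molecule carries 2 separate instances of an acyl chloride (-C(=O)Cl) meeting every constraint; each maps to a distinct set of atoms, giving 2 matches.

2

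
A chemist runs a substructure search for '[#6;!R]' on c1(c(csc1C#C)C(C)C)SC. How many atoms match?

The query [#6;!R] means: carbon not in any ring.
Check the 12 heavy atoms by environment: 1× s (aromatic, in 5-ring) → no; 4× c (aromatic, in 5-ring) → no; 1× S (acyclic) → no; 6× C (acyclic) → match.
That gives 6 matching atoms.

6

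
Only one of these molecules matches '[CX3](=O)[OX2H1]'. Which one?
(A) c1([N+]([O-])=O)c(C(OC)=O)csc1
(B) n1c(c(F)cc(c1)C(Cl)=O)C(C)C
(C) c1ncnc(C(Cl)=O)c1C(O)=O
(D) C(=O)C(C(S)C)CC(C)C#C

C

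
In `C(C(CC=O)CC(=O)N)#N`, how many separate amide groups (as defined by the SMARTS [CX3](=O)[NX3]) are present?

[CX3](=O)[NX3] is the SMARTS for an amide: a carbonyl carbon bonded to a trivalent nitrogen.
Exactly one fragment in the molecule meets all constraints, giving 1 match.

1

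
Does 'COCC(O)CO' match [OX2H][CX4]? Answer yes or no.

The pattern [OX2H][CX4] describes a hydroxyl oxygen bound to an sp3 (X4) carbon — an aliphatic alcohol.
The molecule carries a hydroxyl group (-OH), whose atoms satisfy every constraint of the query, so the pattern matches.

Yes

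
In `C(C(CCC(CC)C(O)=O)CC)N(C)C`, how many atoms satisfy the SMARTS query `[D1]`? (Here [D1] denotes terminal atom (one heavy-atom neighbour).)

6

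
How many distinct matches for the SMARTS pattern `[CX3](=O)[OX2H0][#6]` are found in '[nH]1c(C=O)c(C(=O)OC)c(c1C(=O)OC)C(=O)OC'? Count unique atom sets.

3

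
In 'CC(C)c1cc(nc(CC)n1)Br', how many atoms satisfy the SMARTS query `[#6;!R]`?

5

Check the 12 heavy atoms by environment: 2× n (aromatic, in 6-ring) → no; 4× c (aromatic, in 6-ring) → no; 5× C (acyclic) → match; 1× Br (acyclic) → no.
That gives 5 matching atoms.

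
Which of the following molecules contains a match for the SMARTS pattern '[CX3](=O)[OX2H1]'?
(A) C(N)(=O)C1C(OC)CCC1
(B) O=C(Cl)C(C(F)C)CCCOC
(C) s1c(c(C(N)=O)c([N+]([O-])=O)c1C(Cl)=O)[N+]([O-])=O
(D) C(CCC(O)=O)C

D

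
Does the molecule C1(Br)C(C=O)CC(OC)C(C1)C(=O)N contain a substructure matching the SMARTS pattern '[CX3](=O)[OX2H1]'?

The pattern [CX3](=O)[OX2H1] describes an sp2 carbon double-bonded to O and single-bonded to an -OH oxygen — a carboxylic acid.
The closest candidate here is a primary amide (-C(=O)NH2), but the carbonyl is bonded to N, not to an -OH oxygen. No other fragment satisfies the full query, so there is no match.

No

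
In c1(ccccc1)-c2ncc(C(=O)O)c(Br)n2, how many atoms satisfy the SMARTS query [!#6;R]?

2

The query [!#6;R] means: non-carbon atom that is part of a ring.
Check the 16 heavy atoms by environment: 2× n (aromatic, in 6-ring) → match; 10× c (aromatic, in 6-ring) → no; 1× C (acyclic) → no; 2× O (acyclic) → no; 1× Br (acyclic) → no.
That gives 2 matching atoms.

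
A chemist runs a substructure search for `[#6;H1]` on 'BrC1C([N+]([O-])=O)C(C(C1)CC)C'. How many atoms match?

4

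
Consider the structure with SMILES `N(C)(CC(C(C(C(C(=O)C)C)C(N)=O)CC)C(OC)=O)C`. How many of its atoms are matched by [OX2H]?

The query [OX2H] means: aliphatic oxygen with two connections, one of which is H — an -OH oxygen.
Check the 21 heavy atoms by environment: 2× C (H2, X4) → no; 4× C (H1, X4) → no; 6× C (H3, X4) → no; 3× C (H0, X3) → no; 3× O (H0, X1) → no; 1× N (H2, X3) → no; 1× N (H0, X3) → no; 1× O (H0, X2) → no.
No environment satisfies the query, so 0 matching atoms.

0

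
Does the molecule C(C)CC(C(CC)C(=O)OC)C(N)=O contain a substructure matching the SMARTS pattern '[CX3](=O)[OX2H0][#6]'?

The pattern [CX3](=O)[OX2H0][#6] describes a carbonyl carbon bonded to an oxygen that is itself bonded to carbon (no H on that O) — an ester.
The molecule carries a methyl-ester group (-C(=O)OCH3), whose atoms satisfy every constraint of the query, so the pattern matches.

Yes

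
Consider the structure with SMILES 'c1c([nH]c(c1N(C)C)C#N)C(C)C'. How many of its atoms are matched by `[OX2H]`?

0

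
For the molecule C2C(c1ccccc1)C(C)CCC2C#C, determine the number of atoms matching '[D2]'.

The query [D2] means: atom with exactly two heavy-atom neighbours.
Check the 15 heavy atoms by environment: 4× C (D2) → match; 3× C (D3) → no; 2× C (D1) → no; 1× c (aromatic, D3) → no; 5× c (aromatic, D2) → match.
Summing the matching environments: 4 + 5 = 9 matching atoms.

9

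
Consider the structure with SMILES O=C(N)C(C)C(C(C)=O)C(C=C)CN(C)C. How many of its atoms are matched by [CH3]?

The query [CH3] means: aliphatic carbon with exactly three hydrogens.
Check the 16 heavy atoms by environment: 4× C (H3) → match; 4× C (H1) → no; 2× C (H2) → no; 2× C (H0) → no; 2× O (H0) → no; 1× N (H2) → no; 1× N (H0) → no.
That gives 4 matching atoms.

4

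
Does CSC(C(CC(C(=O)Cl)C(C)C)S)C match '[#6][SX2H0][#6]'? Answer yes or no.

The pattern [#6][SX2H0][#6] describes an aliphatic sulfur bridging two carbons with no H on the sulfur — a thioether.
The molecule carries a methylthio ether (-SCH3), whose atoms satisfy every constraint of the query, so the pattern matches.

Yes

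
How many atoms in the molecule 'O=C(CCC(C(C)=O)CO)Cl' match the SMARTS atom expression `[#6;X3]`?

The query [#6;X3] means: any carbon (aromatic or not) with three total connections.
Check the 11 heavy atoms by environment: 5× C (X4) → no; 2× C (X3) → match; 2× O (X1) → no; 1× Cl (X1) → no; 1× O (X2) → no.
That gives 2 matching atoms.

2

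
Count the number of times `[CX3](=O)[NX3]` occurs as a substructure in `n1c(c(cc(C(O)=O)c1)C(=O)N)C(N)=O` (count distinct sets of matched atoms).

[CX3](=O)[NX3] is the SMARTS for an amide: a carbonyl carbon bonded to a trivalent nitrogen.
The molecule carries 2 separate instances of a primary amide (-C(=O)NH2) meeting every constraint; each maps to a distinct set of atoms, giving 2 matches.

2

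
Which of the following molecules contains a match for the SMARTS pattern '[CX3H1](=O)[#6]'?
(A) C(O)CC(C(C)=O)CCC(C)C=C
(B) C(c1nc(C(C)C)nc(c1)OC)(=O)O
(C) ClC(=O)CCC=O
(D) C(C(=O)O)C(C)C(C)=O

C

[CX3H1](=O)[#6] describes an sp2 carbon with one H, double-bonded to O and single-bonded to carbon (an aldehyde).
(A) has an acetyl/ketone group (-C(=O)CH3) but the carbonyl carbon has H0 (two carbon neighbours), not H1.
(B) has a carboxylic acid group (-C(=O)OH) but the carbonyl carbon has H0 and is bonded to O, not H1.
(C) contains an aldehyde (-CHO), which satisfies every atom and bond constraint.
(D) has an acetyl/ketone group (-C(=O)CH3) but the carbonyl carbon has H0 (two carbon neighbours), not H1.
So the answer is (C).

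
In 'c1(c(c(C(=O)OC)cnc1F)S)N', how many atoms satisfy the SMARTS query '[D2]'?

Check the 13 heavy atoms by environment: 1× n (aromatic, D2) → match; 4× c (aromatic, D3) → no; 1× c (aromatic, D2) → match; 1× S (D1) → no; 1× F (D1) → no; 1× N (D1) → no; 1× C (D3) → no; 1× O (D1) → no; 1× O (D2) → match; 1× C (D1) → no.
Summing the matching environments: 1 + 1 + 1 = 3 matching atoms.

3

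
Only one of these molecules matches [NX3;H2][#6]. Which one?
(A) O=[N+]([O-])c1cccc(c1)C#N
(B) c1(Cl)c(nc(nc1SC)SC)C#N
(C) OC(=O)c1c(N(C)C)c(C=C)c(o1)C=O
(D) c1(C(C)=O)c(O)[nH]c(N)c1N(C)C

[NX3;H2][#6] describes a trivalent nitrogen with two H attached to carbon (a primary amine).
(A) has a nitro group (-[N+](=O)[O-]) but the nitrogen is [N+] with no H, not NX3H2.
(B) has a nitrile (-C#N) but the nitrogen is NX1 (triple-bonded), not NX3 with two H.
(C) has a dimethylamino group (-N(CH3)2) but the nitrogen has H0, not H2.
(D) contains a primary amino group (-NH2), which satisfies every atom and bond constraint.
So the answer is (D).

D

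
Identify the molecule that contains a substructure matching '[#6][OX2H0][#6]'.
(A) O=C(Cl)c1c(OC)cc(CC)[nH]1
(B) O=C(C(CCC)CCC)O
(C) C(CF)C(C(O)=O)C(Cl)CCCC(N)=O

A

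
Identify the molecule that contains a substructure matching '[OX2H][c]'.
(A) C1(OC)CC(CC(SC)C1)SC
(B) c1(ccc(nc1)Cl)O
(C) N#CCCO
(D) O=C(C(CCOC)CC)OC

[OX2H][c] describes a hydroxyl oxygen attached to an aromatic carbon (a phenol).
(A) has a methoxy ether (-OCH3) but the oxygen has H0, not H1.
(B) contains a hydroxyl group (-OH), which satisfies every atom and bond constraint.
(C) has a hydroxyl group (-OH) but the -OH is on an aliphatic carbon, not an aromatic c.
(D) has a methoxy ether (-OCH3) but the oxygen has H0, not H1.
So the answer is (B).

B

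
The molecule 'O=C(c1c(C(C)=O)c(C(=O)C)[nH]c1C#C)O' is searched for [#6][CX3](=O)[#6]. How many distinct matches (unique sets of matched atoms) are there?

2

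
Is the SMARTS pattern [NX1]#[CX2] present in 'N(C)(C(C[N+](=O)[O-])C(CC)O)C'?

The pattern [NX1]#[CX2] describes a nitrogen triple-bonded to a two-connected carbon — a nitrile.
The closest candidate here is a nitro group (-[N+](=O)[O-]), but there is no C#N triple bond. No other fragment satisfies the full query, so there is no match.

No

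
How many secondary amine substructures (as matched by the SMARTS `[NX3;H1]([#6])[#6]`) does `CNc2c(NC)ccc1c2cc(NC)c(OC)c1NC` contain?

[NX3;H1]([#6])[#6] is the SMARTS for a secondary amine: a trivalent nitrogen with one H, bonded to two carbons.
The molecule carries 4 separate instances of an N-methylamino group (-NHCH3) meeting every constraint; each maps to a distinct set of atoms, giving 4 matches.

4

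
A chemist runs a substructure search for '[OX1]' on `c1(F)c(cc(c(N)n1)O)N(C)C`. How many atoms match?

0

Check the 12 heavy atoms by environment: 1× n (aromatic, X2) → no; 5× c (aromatic, X3) → no; 1× O (X2) → no; 2× N (X3) → no; 2× C (X4) → no; 1× F (X1) → no.
No environment satisfies the query, so 0 matching atoms.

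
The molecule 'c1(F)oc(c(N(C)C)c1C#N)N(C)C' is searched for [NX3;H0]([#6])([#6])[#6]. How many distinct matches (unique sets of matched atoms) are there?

2

[NX3;H0]([#6])([#6])[#6] is the SMARTS for a tertiary amine: a trivalent nitrogen with no H, bonded to three carbons.
The molecule carries 2 separate instances of a dimethylamino group (-N(CH3)2) meeting every constraint; each maps to a distinct set of atoms, giving 2 matches.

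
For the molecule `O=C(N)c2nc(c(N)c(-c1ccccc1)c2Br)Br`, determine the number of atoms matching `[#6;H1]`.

5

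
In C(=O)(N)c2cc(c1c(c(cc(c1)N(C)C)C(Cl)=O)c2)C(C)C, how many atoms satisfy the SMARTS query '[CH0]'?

The query [CH0] means: aliphatic carbon with no attached hydrogen.
Check the 22 heavy atoms by environment: 6× c (aromatic, H0) → no; 4× c (aromatic, H1) → no; 2× C (H0) → match; 2× O (H0) → no; 1× N (H2) → no; 1× C (H1) → no; 4× C (H3) → no; 1× N (H0) → no; 1× Cl (H0) → no.
That gives 2 matching atoms.

2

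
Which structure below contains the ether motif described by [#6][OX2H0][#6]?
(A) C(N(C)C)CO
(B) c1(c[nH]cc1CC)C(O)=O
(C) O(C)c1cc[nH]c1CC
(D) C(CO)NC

C

[#6][OX2H0][#6] describes an aliphatic oxygen bridging two carbons with no H on the oxygen (an ether).
(A) has a hydroxyl group (-OH) but the oxygen has H1, not H0 bridging two carbons.
(B) has a carboxylic acid group (-C(=O)OH) but the -OH oxygen has H1; the =O is OX1, not OX2.
(C) contains a methoxy ether (-OCH3), which satisfies every atom and bond constraint.
(D) has a hydroxyl group (-OH) but the oxygen has H1, not H0 bridging two carbons.
So the answer is (C).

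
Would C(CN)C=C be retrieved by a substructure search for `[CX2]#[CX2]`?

No

The pattern [CX2]#[CX2] describes a carbon-carbon triple bond — an alkyne.
The closest candidate here is a vinyl group (-CH=CH2), but the C=C is a double bond; both carbons are CX3, not CX2. No other fragment satisfies the full query, so there is no match.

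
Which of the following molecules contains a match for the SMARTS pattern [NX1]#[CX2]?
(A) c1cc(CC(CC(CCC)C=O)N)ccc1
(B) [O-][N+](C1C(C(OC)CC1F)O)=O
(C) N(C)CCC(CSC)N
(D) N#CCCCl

D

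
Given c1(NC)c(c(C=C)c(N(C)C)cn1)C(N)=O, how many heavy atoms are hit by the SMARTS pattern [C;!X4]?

3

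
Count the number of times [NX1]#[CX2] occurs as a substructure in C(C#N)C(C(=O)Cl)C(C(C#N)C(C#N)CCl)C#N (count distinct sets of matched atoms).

[NX1]#[CX2] is the SMARTS for a nitrile: a nitrogen triple-bonded to a two-connected carbon.
The molecule carries 4 separate instances of a nitrile (-C#N) meeting every constraint; each maps to a distinct set of atoms, giving 4 matches.

4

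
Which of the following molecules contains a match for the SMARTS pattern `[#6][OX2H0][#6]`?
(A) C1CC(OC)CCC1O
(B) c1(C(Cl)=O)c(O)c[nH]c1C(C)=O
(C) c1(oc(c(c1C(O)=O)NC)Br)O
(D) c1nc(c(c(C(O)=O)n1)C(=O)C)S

A

[#6][OX2H0][#6] describes an aliphatic oxygen bridging two carbons with no H on the oxygen (an ether).
(A) contains a methoxy ether (-OCH3), which satisfies every atom and bond constraint.
(B) has a hydroxyl group (-OH) but the oxygen has H1, not H0 bridging two carbons.
(C) has a hydroxyl group (-OH) but the oxygen has H1, not H0 bridging two carbons.
(D) has a carboxylic acid group (-C(=O)OH) but the -OH oxygen has H1; the =O is OX1, not OX2.
So the answer is (A).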